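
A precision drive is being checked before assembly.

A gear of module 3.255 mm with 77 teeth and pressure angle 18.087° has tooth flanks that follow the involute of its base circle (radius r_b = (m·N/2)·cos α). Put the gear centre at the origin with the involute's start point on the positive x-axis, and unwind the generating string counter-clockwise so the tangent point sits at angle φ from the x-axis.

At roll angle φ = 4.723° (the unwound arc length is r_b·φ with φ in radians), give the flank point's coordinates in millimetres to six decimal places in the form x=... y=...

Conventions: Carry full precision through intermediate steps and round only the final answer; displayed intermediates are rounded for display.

x=119.529127 y=0.022227

single-mesh involute tooth geometry (77T wheel at module 3.255)
pitch radius r_p = m·N/2 = 3.255·77/2 = 125.317500
base radius r_b = r_p·cos α = 125.317500·cos 18.087° = 119.125086
roll angle φ = 4.723° = 0.08243190 rad
x = r_b·(cos φ + φ·sin φ) = 119.529127
y = r_b·(sin φ − φ·cos φ) = 0.022227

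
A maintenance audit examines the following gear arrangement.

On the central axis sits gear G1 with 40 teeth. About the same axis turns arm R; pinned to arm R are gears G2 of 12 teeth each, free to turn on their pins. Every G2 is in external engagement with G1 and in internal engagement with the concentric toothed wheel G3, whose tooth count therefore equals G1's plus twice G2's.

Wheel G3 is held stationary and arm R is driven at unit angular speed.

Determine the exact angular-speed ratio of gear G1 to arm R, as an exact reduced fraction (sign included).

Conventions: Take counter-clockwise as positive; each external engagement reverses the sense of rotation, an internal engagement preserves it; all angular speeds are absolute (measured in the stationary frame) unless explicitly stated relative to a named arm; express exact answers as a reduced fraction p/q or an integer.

planetary set (40T centre, 12T on arm, 64T internal) — Willis relation
ring teeth: 40 + 2·12 = 64
40(ω_sun−ω_arm) = −64(ω_ring−ω_arm),  ω_ring = 0, ω_arm = 1
ω_sun = 1 − (64/40)(0−1) = 13/5
ω_out/ω_in = 13/5

13/5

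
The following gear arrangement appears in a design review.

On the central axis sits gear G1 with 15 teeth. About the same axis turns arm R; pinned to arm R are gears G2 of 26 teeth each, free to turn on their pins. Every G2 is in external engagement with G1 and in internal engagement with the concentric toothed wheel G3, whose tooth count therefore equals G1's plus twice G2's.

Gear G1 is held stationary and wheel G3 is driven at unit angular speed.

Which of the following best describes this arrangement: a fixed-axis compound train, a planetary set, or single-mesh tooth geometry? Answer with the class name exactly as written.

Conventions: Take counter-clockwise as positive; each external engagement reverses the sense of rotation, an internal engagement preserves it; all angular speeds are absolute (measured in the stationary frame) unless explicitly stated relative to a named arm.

planetary set

planetary set (15T centre, 26T on arm, 67T internal) — Willis relation
classification: planetary set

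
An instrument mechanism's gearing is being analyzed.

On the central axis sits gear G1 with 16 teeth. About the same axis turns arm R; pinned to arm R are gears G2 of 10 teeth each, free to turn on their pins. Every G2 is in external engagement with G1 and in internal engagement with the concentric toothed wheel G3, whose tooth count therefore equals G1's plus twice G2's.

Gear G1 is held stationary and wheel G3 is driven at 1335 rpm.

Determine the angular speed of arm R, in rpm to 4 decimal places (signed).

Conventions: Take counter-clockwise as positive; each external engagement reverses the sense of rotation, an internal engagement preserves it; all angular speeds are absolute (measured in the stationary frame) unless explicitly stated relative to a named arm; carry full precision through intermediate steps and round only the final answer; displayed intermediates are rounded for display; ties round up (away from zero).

topology: planetary set — G1 16T / G2 10T / G3 36T, arm = carrier (Willis)
normalise by the input: solve with ω_ring = 1, then scale by 1335 rpm
ring teeth: 16 + 2·10 = 36
16(ω_sun−ω_arm) = −36(ω_ring−ω_arm),  ω_sun = 0, ω_ring = 1
16(0−ω_arm) = −36(1−ω_arm)  ⇒  52·ω_arm = 36  ⇒  ω_arm = 9/13
scale: ω_arm = 9/13 × 1335 rpm = +924.2308 rpm

+924.2308 rpm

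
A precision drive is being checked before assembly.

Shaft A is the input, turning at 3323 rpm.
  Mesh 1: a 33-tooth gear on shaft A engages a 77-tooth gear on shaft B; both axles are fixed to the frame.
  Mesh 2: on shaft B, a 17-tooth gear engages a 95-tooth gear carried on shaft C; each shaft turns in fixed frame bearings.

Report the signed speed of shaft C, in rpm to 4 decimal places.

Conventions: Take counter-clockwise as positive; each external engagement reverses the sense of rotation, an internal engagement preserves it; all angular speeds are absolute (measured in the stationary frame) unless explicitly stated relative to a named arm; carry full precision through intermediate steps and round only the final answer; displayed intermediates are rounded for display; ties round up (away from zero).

topology: fixed-axis compound train — 2 meshes, A→C
mesh 1 [33T→77T]: ω = 3323.0000×33/77 = 1424.1429 rpm, sense flips to −
mesh 2 [17T→95T]: ω = 1424.1429×17/95 = 254.8466 rpm, sense flips to +
signed output speed = +254.8466 rpm

+254.8466 rpm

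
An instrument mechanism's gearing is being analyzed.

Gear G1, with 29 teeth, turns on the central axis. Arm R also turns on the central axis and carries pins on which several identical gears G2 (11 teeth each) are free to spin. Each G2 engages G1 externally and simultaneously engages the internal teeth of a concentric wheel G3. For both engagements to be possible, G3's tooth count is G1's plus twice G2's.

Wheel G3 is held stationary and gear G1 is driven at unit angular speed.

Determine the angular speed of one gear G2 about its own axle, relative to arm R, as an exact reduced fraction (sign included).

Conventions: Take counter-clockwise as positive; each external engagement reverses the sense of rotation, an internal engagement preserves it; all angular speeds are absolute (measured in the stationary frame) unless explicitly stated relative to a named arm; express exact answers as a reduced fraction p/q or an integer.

class = planetary set [G3 = 29+2·11 = 51; Willis about the carrier]
ring teeth: 29 + 2·11 = 51
29(ω_sun−ω_arm) = −51(ω_ring−ω_arm),  ω_ring = 0, ω_sun = 1
29(1−ω_arm) = −51(0−ω_arm)  ⇒  80·ω_arm = 29  ⇒  ω_arm = 29/80
sun–planet mesh: 29·(1−29/80) = −11·(ω_p−ω_arm)  ⇒  ω_p−ω_arm = -1479/880
exact speed ratio = -1479/880

-1479/880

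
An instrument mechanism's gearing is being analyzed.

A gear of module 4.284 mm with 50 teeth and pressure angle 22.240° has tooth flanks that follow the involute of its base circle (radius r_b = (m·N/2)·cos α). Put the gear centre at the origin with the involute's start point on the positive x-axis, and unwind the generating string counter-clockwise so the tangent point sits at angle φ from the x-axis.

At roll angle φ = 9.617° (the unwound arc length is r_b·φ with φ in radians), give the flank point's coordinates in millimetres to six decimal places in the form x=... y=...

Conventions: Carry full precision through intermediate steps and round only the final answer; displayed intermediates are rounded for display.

recognized (one wheel, involute flank): single-mesh tooth geometry, m = 4.284, N = 50
pitch radius r_p = m·N/2 = 4.284·50/2 = 107.100000
base radius r_b = r_p·cos α = 107.100000·cos 22.240° = 99.132464
roll angle φ = 9.617° = 0.16784831 rad
x = r_b·(cos φ + φ·sin φ) = 100.519077
y = r_b·(sin φ − φ·cos φ) = 0.155819

x=100.519077 y=0.155819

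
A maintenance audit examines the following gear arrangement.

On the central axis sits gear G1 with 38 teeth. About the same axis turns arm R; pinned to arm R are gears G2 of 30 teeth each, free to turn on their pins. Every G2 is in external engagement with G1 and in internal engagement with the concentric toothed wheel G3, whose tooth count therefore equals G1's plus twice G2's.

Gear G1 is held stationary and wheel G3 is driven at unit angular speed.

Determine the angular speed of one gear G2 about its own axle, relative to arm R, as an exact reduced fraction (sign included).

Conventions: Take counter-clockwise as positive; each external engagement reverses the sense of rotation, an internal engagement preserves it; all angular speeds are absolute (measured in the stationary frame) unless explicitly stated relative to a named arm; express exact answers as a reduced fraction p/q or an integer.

recognized (axles ride arm R): planetary set, 38/30/98 teeth
ring teeth: 38 + 2·30 = 98
38(ω_sun−ω_arm) = −98(ω_ring−ω_arm),  ω_sun = 0, ω_ring = 1
38(0−ω_arm) = −98(1−ω_arm)  ⇒  136·ω_arm = 98  ⇒  ω_arm = 49/68
sun–planet mesh: 38·(0−49/68) = −30·(ω_p−ω_arm)  ⇒  ω_p−ω_arm = 931/1020
exact speed ratio = 931/1020

931/1020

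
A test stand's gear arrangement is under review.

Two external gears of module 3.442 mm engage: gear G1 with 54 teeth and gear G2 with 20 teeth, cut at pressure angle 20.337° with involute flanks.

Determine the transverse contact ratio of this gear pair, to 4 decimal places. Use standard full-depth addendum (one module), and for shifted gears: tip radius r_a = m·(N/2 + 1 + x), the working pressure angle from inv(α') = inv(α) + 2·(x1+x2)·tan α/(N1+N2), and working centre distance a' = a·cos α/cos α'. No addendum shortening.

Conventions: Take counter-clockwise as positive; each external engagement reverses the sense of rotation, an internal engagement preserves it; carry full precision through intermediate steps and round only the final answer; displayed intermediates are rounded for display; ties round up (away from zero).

1.6474

topology: single-mesh involute geometry — m = 3.442, 54T/20T pair
base radii: r_b1 = 87.140931, r_b2 = 32.274419
tip radii: r_a1 = 96.376000, r_a2 = 37.862000
no profile shift: α' = α, a' = a
action lengths: √(r_a1²−r_b1²) = 41.167846, √(r_a2²−r_b2²) = 19.796286
base pitch p_b = π·m·cos α = 10.139308
CR = (41.167846 + 19.796286 − 127.354000·sin 20.33700°)/10.139308 = 1.647387
contact ratio ≈ 1.6474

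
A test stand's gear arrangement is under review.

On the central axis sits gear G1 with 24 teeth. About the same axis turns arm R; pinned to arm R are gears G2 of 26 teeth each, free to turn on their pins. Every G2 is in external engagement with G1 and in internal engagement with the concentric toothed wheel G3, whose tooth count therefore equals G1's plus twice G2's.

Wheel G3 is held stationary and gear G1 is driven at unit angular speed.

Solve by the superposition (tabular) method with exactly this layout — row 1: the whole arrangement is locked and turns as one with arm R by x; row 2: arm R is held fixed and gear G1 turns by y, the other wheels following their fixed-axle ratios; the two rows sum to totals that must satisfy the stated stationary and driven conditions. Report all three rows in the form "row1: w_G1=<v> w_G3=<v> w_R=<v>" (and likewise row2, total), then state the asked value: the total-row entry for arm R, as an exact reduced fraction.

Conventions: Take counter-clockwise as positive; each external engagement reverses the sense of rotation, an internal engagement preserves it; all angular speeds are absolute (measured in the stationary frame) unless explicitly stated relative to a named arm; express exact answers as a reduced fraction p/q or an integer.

row1: w_G1=6/25 w_G3=6/25 w_R=6/25
row2: w_G1=19/25 w_G3=-6/25 w_R=0
total: w_G1=1 w_G3=0 w_R=6/25
asked value: 6/25

topology: planetary set — G1 24T / G2 26T / G3 76T, arm = carrier (Willis)
row 1 (train locked, turned with arm): all members turn x
row 2 — arm fixed, fixed-axis ratios: sun y, ring −(24/76)·y, arm 0
boundary: total ω_ring = x − (24/76)·y = 0 and total ω_sun = x + y = 1  ⇒  y = 19/25, x = 6/25
row 2 ring = −(24/76)·19/25 = -6/25
totals (row 1 + row 2): sun 6/25 + 19/25 = 1, ring 6/25 + (-6/25) = 0, arm 6/25 + 0 = 6/25
asked cell (total, arm) = 6/25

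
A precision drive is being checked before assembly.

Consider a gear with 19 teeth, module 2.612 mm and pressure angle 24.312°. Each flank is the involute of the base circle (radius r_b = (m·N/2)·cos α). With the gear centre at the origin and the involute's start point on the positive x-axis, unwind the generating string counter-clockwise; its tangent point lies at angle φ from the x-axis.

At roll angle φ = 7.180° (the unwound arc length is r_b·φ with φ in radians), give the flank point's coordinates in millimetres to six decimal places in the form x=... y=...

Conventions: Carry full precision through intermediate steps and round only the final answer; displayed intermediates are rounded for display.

x=22.790283 y=0.014810

topology: single-mesh involute geometry — m = 2.612, N = 19
pitch radius r_p = m·N/2 = 2.612·19/2 = 24.814000
base radius r_b = r_p·cos α = 24.814000·cos 24.312° = 22.613422
roll angle φ = 7.180° = 0.12531464 rad
x = r_b·(cos φ + φ·sin φ) = 22.790283
y = r_b·(sin φ − φ·cos φ) = 0.014810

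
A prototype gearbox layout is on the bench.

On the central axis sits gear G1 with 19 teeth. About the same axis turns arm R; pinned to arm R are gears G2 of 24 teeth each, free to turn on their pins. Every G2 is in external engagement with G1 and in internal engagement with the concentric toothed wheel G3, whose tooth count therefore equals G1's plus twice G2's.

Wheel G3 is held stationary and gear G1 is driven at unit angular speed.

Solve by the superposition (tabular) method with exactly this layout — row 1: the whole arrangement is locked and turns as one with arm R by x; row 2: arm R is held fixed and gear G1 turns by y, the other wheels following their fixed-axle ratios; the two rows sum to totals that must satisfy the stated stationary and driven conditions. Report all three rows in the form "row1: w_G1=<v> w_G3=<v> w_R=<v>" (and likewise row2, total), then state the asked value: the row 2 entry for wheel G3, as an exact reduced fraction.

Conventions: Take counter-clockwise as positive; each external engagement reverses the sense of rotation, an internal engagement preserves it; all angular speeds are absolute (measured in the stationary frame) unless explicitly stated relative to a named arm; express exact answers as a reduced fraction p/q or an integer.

class = planetary set [G3 = 19+2·24 = 67; Willis about the carrier]
row 1: whole set turns with the arm by x
row 2 (arm held, sun turns y): ω_ring = −(19/67)·y, ω_arm = 0
boundary: total ω_ring = x − (19/67)·y = 0 and total ω_sun = x + y = 1  ⇒  y = 67/86, x = 19/86
row 2 ring = −(19/67)·67/86 = -19/86
totals (row 1 + row 2): sun 19/86 + 67/86 = 1, ring 19/86 + (-19/86) = 0, arm 19/86 + 0 = 19/86
asked cell (row2, ring) = -19/86

row1: w_G1=19/86 w_G3=19/86 w_R=19/86
row2: w_G1=67/86 w_G3=-19/86 w_R=0
total: w_G1=1 w_G3=0 w_R=19/86
asked value: -19/86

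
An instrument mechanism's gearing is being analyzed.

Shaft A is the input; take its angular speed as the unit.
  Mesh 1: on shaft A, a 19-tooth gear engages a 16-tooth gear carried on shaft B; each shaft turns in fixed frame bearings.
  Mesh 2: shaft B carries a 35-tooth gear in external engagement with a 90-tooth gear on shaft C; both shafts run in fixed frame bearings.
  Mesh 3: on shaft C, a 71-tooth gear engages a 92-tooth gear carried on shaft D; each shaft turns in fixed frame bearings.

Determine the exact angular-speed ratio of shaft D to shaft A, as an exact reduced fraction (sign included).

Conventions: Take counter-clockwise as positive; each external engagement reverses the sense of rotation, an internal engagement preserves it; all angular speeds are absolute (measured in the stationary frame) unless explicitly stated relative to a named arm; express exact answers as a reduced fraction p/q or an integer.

class = fixed-axis compound train [3 meshes; 3 ratios multiply, 3 sense flips]
mesh 1 [19T→16T]: running ratio 19/16, sense −
mesh 2 [35T→90T]: running ratio 133/288, sense +
mesh 3 [71T→92T]: running ratio 9443/26496, sense −
ω_out/ω_in = -9443/26496

-9443/26496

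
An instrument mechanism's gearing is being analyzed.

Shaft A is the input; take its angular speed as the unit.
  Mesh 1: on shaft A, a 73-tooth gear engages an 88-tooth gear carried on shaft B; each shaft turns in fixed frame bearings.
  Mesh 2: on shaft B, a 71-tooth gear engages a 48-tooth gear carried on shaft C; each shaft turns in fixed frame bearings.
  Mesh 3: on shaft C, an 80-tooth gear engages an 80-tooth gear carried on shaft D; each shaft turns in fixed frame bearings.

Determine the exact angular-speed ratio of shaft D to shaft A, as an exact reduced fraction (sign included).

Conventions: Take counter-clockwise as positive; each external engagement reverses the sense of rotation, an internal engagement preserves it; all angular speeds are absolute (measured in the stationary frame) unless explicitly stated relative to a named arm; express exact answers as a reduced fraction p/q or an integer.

-5183/4224

class = fixed-axis compound train [3 meshes; 3 ratios multiply, 3 sense flips]
mesh 1 [73T→88T]: running ratio 73/88, sense −
mesh 2 [71T→48T]: running ratio 5183/4224, sense +
mesh 3 [80T→80T]: running ratio 5183/4224, sense −
ω_out/ω_in = -5183/4224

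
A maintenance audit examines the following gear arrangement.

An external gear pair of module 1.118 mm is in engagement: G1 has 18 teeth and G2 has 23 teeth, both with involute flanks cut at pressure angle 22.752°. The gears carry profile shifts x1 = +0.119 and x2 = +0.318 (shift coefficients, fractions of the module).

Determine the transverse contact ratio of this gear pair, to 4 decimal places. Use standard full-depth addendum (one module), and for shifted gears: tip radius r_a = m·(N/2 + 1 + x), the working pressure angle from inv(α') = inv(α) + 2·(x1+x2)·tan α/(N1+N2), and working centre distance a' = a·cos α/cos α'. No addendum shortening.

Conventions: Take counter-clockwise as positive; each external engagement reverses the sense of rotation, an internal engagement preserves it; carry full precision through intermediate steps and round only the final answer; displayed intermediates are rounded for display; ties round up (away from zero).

topology: single-mesh involute geometry — m = 1.118, 18T/23T pair
base radii: r_b1 = 9.279050, r_b2 = 11.856564
tip radii: r_a1 = 11.313042, r_a2 = 14.330524
inv(α') = inv(22.752°) + 2·(+0.119+0.318)·tan α/(18+23) = 0.03121840  ⇒  α' = 25.32276°
a' = a·cos α / cos α' = 22.9190·cos 22.752°/cos 25.32276° = 23.382363
action lengths: √(r_a1²−r_b1²) = 6.471796, √(r_a2²−r_b2²) = 8.048963
base pitch p_b = π·m·cos α = 3.239000
CR = (6.471796 + 8.048963 − 23.382363·sin 25.32276°)/3.239000 = 1.395407
contact ratio ≈ 1.3954

1.3954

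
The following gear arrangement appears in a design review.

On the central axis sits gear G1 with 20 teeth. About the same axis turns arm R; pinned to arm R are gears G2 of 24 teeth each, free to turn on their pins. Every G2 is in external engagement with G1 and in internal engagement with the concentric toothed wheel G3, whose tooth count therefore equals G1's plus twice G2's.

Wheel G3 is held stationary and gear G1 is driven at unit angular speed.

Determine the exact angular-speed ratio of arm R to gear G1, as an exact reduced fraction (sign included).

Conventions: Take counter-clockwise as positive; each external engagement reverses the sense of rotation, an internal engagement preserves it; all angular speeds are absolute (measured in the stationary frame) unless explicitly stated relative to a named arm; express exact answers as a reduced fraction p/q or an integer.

planetary set (20T centre, 24T on arm, 68T internal) — Willis relation
ring teeth: 20 + 2·24 = 68
20(ω_sun−ω_arm) = −68(ω_ring−ω_arm),  ω_ring = 0, ω_sun = 1
20(1−ω_arm) = −68(0−ω_arm)  ⇒  88·ω_arm = 20  ⇒  ω_arm = 5/22
ω_out/ω_in = 5/22

5/22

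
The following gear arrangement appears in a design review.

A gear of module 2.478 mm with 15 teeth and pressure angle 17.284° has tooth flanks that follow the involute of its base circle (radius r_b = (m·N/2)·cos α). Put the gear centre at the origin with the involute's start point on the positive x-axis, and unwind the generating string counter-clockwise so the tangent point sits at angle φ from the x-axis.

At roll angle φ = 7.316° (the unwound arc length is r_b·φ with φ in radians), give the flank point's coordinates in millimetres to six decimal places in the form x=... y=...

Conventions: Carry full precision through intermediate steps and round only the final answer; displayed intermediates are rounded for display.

class = single-mesh tooth geometry [base-circle involute, m = 2.478, 15T]
pitch radius r_p = m·N/2 = 2.478·15/2 = 18.585000
base radius r_b = r_p·cos α = 18.585000·cos 17.284° = 17.745772
roll angle φ = 7.316° = 0.12768829 rad
x = r_b·(cos φ + φ·sin φ) = 17.889849
y = r_b·(sin φ − φ·cos φ) = 0.012295

x=17.889849 y=0.012295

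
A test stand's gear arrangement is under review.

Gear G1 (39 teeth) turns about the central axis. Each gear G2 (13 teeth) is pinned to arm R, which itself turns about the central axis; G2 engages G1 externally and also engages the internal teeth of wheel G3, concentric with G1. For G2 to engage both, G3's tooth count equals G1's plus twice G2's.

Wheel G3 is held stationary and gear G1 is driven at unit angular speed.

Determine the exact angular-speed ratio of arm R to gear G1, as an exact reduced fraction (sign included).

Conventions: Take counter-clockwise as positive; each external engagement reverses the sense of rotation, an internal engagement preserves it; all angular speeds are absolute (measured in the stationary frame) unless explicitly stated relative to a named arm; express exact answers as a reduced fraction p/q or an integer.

3/8

recognized (axles ride arm R): planetary set, 39/13/65 teeth
ring teeth: 39 + 2·13 = 65
39(ω_sun−ω_arm) = −65(ω_ring−ω_arm),  ω_ring = 0, ω_sun = 1
39(1−ω_arm) = −65(0−ω_arm)  ⇒  104·ω_arm = 39  ⇒  ω_arm = 3/8
ω_out/ω_in = 3/8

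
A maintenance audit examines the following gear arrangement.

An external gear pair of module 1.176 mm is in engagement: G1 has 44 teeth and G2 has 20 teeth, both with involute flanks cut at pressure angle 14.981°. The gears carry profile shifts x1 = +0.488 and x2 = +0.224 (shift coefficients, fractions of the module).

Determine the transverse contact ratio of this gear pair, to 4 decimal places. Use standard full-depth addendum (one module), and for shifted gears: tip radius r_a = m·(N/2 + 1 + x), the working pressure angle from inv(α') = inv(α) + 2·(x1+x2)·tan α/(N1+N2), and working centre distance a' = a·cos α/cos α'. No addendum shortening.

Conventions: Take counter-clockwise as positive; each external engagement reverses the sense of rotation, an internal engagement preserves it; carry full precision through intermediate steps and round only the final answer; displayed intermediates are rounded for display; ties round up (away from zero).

single-mesh involute tooth geometry (44T engaging 20T at module 1.176)
base radii: r_b1 = 24.992652, r_b2 = 11.360296
tip radii: r_a1 = 27.621888, r_a2 = 13.199424
inv(α') = inv(14.981°) + 2·(+0.488+0.224)·tan α/(44+20) = 0.01207999  ⇒  α' = 18.68761°
a' = a·cos α / cos α' = 37.6320·cos 14.981°/cos 18.68761° = 38.376154
action lengths: √(r_a1²−r_b1²) = 11.761634, √(r_a2²−r_b2²) = 6.720748
base pitch p_b = π·m·cos α = 3.568942
CR = (11.761634 + 6.720748 − 38.376154·sin 18.68761°)/3.568942 = 1.733385
contact ratio ≈ 1.7334

1.7334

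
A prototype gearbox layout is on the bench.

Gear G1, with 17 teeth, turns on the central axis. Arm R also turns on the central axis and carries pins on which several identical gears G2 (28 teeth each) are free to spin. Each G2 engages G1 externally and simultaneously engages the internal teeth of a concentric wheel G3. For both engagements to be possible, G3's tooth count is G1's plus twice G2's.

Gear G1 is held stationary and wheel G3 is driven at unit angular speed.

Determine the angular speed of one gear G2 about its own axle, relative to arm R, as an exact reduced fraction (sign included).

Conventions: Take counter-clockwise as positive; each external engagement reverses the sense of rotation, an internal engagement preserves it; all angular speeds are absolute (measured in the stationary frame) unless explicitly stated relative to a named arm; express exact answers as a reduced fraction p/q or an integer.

topology: planetary set — G1 17T / G2 28T / G3 73T, arm = carrier (Willis)
ring teeth: 17 + 2·28 = 73
17(ω_sun−ω_arm) = −73(ω_ring−ω_arm),  ω_sun = 0, ω_ring = 1
17(0−ω_arm) = −73(1−ω_arm)  ⇒  90·ω_arm = 73  ⇒  ω_arm = 73/90
sun–planet mesh: 17·(0−73/90) = −28·(ω_p−ω_arm)  ⇒  ω_p−ω_arm = 1241/2520
exact speed ratio = 1241/2520

1241/2520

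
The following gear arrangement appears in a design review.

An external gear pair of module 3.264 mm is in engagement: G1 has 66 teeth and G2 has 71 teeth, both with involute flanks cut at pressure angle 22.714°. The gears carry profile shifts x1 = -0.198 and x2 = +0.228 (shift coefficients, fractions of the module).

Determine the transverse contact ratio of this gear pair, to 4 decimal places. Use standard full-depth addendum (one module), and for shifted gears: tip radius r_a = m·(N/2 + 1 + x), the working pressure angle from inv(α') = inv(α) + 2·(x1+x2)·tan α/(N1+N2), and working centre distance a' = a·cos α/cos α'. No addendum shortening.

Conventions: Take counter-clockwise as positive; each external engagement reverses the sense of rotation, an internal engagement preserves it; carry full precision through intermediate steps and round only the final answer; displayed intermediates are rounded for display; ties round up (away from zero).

1.6559

recognized (one external pair, fixed centres): single-mesh tooth geometry, m = 3.264, N1 = 66, N2 = 71
base radii: r_b1 = 99.358263, r_b2 = 106.885404
tip radii: r_a1 = 110.329728, r_a2 = 119.880192
inv(α') = inv(22.714°) + 2·(-0.198+0.228)·tan α/(66+71) = 0.02234543  ⇒  α' = 22.77377°
a' = a·cos α / cos α' = 223.5840·cos 22.714°/cos 22.77377° = 223.681798
action lengths: √(r_a1²−r_b1²) = 47.964408, √(r_a2²−r_b2²) = 54.284167
base pitch p_b = π·m·cos α = 9.458885
CR = (47.964408 + 54.284167 − 223.681798·sin 22.77377°)/9.458885 = 1.655882
contact ratio ≈ 1.6559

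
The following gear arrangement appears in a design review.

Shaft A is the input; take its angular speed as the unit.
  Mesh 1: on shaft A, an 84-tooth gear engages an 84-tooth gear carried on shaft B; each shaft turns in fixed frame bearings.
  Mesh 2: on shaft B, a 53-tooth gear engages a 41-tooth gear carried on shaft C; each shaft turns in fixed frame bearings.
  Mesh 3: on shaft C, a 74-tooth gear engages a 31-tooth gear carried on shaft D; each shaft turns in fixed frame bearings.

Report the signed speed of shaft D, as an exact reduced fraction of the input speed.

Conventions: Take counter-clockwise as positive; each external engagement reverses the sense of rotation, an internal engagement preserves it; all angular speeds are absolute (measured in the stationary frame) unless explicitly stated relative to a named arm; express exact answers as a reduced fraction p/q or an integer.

-3922/1271

3-mesh fixed-axis compound train (all bearings frame-fixed)
mesh 1 [84T→84T]: |ω|/ω_in = 1×84/84 = 1, sense flips to −
mesh 2 [53T→41T]: |ω|/ω_in = 1×53/41 = 53/41, sense flips to +
mesh 3 [74T→31T]: |ω|/ω_in = (53/41)×74/31 = 3922/1271, sense flips to −
signed output speed (× input speed) = -3922/1271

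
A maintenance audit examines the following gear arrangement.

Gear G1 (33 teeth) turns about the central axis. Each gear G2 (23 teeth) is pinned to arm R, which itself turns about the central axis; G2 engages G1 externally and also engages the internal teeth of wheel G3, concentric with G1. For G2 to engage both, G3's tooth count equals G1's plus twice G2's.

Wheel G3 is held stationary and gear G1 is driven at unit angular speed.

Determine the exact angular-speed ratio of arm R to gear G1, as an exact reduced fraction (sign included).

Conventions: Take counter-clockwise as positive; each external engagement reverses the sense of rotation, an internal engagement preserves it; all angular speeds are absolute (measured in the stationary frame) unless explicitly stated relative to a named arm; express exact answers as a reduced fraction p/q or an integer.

topology: planetary set — G1 33T / G2 23T / G3 79T, arm = carrier (Willis)
ring teeth: 33 + 2·23 = 79
33(ω_sun−ω_arm) = −79(ω_ring−ω_arm),  ω_ring = 0, ω_sun = 1
33(1−ω_arm) = −79(0−ω_arm)  ⇒  112·ω_arm = 33  ⇒  ω_arm = 33/112
ω_out/ω_in = 33/112

33/112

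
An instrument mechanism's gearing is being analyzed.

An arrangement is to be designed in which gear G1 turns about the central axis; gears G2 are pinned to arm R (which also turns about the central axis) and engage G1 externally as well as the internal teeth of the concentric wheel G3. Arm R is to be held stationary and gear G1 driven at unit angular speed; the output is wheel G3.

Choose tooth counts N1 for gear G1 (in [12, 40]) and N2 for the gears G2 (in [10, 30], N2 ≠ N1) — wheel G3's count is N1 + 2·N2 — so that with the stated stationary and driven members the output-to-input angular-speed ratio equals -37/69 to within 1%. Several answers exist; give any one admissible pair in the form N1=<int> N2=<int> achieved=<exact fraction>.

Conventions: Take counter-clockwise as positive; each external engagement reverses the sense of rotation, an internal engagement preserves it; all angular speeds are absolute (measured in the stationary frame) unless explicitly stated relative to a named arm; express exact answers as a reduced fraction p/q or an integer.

planetary set to be sized for -37/69 (Willis relation)
Willis with ω_arm = 0: ω_ring/ω_sun = −N1/N3; set equal to -37/69  ⇒  N3/N1 = −1/(-37/69) = 69/37
N3 = N1 + 2·N2  ⇒  N2/N1 = (N3/N1 − 1)/2 = (69/37 − 1)/2 = 16/37
smallest multiple with N1 ≥ 12 and N2 ≥ 10: k = 1  ⇒  N1 = 1·37 = 37, N2 = 1·16 = 16 (N1 ≤ 40, N2 ≤ 30, N2 ≠ N1 ✓), N3 = 37 + 2·16 = 69
check: −N1/N3 with N1 = 37, N3 = 69 gives -37/69; |achieved − target| = 0 ≤ 37/6900 ✓

N1=37 N2=16 achieved=-37/69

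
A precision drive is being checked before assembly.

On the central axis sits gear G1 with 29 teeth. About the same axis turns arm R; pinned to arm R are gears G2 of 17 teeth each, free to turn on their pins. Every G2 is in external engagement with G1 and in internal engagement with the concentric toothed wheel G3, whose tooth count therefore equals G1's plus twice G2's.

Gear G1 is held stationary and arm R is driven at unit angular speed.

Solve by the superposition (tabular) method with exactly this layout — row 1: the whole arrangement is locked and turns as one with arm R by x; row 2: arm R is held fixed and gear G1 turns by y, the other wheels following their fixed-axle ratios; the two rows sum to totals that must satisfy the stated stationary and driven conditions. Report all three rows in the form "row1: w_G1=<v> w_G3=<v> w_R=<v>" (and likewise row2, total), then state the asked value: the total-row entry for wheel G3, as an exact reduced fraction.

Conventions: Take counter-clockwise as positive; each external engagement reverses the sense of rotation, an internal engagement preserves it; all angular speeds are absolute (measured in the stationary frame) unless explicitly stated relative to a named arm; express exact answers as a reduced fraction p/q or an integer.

row1: w_G1=1 w_G3=1 w_R=1
row2: w_G1=-1 w_G3=29/63 w_R=0
total: w_G1=0 w_G3=92/63 w_R=1
asked value: 92/63

recognized (axles ride arm R): planetary set, 29/17/63 teeth
row 1 — lock + rotate with arm: ω_sun = ω_ring = ω_arm = x
row 2 (arm held, sun turns y): ω_ring = −(29/63)·y, ω_arm = 0
boundary: total ω_sun = x + y = 0 and total ω_arm = x = 1  ⇒  y = -1, x = 1
row 2 ring = −(29/63)·(-1) = 29/63
totals (row 1 + row 2): sun 1 + (-1) = 0, ring 1 + 29/63 = 92/63, arm 1 + 0 = 1
asked cell (total, ring) = 92/63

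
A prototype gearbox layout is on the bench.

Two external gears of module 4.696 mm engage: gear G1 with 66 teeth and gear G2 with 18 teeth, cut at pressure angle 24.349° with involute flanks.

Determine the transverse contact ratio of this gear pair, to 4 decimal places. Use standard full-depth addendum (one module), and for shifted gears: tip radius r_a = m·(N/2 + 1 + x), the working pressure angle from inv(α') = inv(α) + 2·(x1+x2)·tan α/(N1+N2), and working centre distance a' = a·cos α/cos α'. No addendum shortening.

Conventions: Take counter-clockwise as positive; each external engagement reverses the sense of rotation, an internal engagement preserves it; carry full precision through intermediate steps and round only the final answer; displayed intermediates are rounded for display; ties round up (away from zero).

class = single-mesh tooth geometry [involute pair 66T × 18T, m = 4.696]
base radii: r_b1 = 141.183753, r_b2 = 38.504660
tip radii: r_a1 = 159.664000, r_a2 = 46.960000
no profile shift: α' = α, a' = a
action lengths: √(r_a1²−r_b1²) = 74.563669, √(r_a2²−r_b2²) = 26.881830
base pitch p_b = π·m·cos α = 13.440662
CR = (74.563669 + 26.881830 − 197.232000·sin 24.34900°)/13.440662 = 1.497545
contact ratio ≈ 1.4975

1.4975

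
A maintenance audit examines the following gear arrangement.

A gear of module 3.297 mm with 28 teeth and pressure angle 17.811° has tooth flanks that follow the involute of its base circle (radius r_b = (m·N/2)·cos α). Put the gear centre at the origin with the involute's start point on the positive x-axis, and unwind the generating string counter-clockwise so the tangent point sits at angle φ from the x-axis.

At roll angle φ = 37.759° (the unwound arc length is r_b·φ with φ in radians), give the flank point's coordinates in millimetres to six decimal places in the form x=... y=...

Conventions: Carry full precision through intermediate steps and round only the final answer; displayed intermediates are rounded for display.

x=52.477204 y=4.013361

class = single-mesh tooth geometry [base-circle involute, m = 3.297, 28T]
pitch radius r_p = m·N/2 = 3.297·28/2 = 46.158000
base radius r_b = r_p·cos α = 46.158000·cos 17.811° = 43.945679
roll angle φ = 37.759° = 0.65901887 rad
x = r_b·(cos φ + φ·sin φ) = 52.477204
y = r_b·(sin φ − φ·cos φ) = 4.013361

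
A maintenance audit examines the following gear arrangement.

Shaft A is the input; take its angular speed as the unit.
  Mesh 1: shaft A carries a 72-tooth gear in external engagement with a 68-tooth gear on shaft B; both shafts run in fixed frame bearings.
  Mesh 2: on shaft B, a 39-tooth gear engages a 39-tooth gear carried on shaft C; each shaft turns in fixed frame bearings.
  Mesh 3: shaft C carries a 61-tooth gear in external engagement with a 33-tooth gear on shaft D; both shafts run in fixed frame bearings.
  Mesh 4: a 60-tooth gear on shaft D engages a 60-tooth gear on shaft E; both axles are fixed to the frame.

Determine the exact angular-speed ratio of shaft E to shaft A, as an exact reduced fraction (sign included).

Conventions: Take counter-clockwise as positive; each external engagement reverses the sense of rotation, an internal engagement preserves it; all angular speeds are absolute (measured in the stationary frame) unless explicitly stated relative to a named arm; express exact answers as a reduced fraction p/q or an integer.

366/187

class = fixed-axis compound train [4 meshes; 4 ratios multiply, 4 sense flips]
mesh 1 [72T→68T]: running ratio 18/17, sense −
mesh 2 [39T→39T]: running ratio 18/17, sense +
mesh 3 [61T→33T]: running ratio 366/187, sense −
mesh 4 [60T→60T]: running ratio 366/187, sense +
ω_out/ω_in = 366/187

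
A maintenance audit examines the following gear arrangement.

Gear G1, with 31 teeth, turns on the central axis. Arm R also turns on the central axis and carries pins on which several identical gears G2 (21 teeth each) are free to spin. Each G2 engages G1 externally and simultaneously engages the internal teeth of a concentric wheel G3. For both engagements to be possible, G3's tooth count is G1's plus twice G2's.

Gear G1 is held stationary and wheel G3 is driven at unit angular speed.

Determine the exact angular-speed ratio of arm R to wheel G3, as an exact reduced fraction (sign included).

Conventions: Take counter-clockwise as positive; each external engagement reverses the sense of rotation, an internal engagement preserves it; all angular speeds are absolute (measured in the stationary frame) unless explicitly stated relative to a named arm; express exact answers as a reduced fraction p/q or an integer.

topology: planetary set — G1 31T / G2 21T / G3 73T, arm = carrier (Willis)
ring teeth: 31 + 2·21 = 73
31(ω_sun−ω_arm) = −73(ω_ring−ω_arm),  ω_sun = 0, ω_ring = 1
31(0−ω_arm) = −73(1−ω_arm)  ⇒  104·ω_arm = 73  ⇒  ω_arm = 73/104
ω_out/ω_in = 73/104

73/104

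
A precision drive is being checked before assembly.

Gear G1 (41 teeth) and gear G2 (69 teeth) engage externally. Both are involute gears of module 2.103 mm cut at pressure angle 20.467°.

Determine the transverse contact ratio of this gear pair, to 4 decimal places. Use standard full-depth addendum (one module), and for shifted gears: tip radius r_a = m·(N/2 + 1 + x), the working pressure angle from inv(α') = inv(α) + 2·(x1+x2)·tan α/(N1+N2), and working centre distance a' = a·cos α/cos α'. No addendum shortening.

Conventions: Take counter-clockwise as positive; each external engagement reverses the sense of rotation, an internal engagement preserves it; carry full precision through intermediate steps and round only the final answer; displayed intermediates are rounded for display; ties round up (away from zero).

1.7371

class = single-mesh tooth geometry [involute pair 41T × 69T, m = 2.103]
base radii: r_b1 = 40.390032, r_b2 = 67.973469
tip radii: r_a1 = 45.214500, r_a2 = 74.656500
no profile shift: α' = α, a' = a
action lengths: √(r_a1²−r_b1²) = 20.322311, √(r_a2²−r_b2²) = 30.873946
base pitch p_b = π·m·cos α = 6.189709
CR = (20.322311 + 30.873946 − 115.665000·sin 20.46700°)/6.189709 = 1.737065
contact ratio ≈ 1.7371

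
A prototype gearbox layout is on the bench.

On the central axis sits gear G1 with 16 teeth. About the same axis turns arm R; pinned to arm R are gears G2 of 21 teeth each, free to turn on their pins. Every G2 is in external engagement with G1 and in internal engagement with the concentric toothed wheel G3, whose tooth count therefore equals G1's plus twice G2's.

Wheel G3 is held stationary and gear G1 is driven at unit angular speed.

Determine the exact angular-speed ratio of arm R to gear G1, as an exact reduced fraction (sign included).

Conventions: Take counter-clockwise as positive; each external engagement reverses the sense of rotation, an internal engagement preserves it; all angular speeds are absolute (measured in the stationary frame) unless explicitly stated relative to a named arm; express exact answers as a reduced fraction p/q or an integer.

8/37

class = planetary set [G3 = 16+2·21 = 58; Willis about the carrier]
ring teeth: 16 + 2·21 = 58
16(ω_sun−ω_arm) = −58(ω_ring−ω_arm),  ω_ring = 0, ω_sun = 1
16(1−ω_arm) = −58(0−ω_arm)  ⇒  74·ω_arm = 16  ⇒  ω_arm = 8/37
ω_out/ω_in = 8/37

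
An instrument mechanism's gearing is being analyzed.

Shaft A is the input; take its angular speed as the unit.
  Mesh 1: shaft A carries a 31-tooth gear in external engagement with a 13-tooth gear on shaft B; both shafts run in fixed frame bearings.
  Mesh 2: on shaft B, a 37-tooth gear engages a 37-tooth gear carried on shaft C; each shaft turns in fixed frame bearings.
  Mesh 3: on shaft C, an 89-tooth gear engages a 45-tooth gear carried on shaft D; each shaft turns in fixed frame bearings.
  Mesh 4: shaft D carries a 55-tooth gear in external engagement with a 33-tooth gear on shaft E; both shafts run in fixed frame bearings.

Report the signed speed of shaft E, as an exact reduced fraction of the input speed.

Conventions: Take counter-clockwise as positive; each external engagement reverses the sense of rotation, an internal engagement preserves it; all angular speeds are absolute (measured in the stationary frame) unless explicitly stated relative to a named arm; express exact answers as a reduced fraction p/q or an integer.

4-mesh fixed-axis compound train (all bearings frame-fixed)
mesh 1 [31T→13T]: |ω|/ω_in = 1×31/13 = 31/13, sense flips to −
mesh 2 [37T→37T]: |ω|/ω_in = (31/13)×37/37 = 31/13, sense flips to +
mesh 3 [89T→45T]: |ω|/ω_in = (31/13)×89/45 = 2759/585, sense flips to −
mesh 4 [55T→33T]: |ω|/ω_in = (2759/585)×55/33 = 2759/351, sense flips to +
signed output speed (× input speed) = 2759/351

2759/351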